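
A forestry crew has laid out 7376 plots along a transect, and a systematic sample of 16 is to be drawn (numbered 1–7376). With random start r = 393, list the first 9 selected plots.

393, 854, 1315, 1776, 2237, 2698, 3159, 3620, 4081

k = N/n = 7376/16 = 461
plot 1: 393
plot 2: 393 + 461 = 854
plot 3: 854 + 461 = 1315
plot 4: 1315 + 461 = 1776
plot 5: 1776 + 461 = 2237
plot 6: 2237 + 461 = 2698
plot 7: 2698 + 461 = 3159
plot 8: 3159 + 461 = 3620
plot 9: 3620 + 461 = 4081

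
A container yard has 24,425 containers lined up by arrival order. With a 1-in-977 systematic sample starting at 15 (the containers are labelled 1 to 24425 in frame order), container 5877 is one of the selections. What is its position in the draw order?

7

k = 977
position = (5877 − 15)/977 + 1 = 5862/977 + 1 = 6 + 1 = 7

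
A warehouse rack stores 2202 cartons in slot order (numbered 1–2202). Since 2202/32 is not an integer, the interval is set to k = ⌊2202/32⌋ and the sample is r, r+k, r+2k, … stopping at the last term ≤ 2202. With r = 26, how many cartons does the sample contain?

k = ⌊2202/32⌋ = 68
Achieved size = ⌊(2202 − 26)/68⌋ + 1 = ⌊2176/68⌋ + 1 = 32 + 1 = 33
(last selection: 26 + 32×68 = 2202 ≤ 2202; next would be 2270 > 2202)

33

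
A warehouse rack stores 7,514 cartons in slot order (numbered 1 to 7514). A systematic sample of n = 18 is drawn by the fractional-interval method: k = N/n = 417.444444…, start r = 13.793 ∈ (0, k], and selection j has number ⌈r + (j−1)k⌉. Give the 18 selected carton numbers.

j=1: r + 0k = 13.793 → ⌈·⌉ = 14
j=2: r + 1k = 431.237444… → ⌈·⌉ = 432
j=3: r + 2k = 848.681888… → ⌈·⌉ = 849
j=4: r + 3k = 1266.126333… → ⌈·⌉ = 1267
j=5: r + 4k = 1683.570777… → ⌈·⌉ = 1684
j=6: r + 5k = 2101.015222… → ⌈·⌉ = 2102
j=7: r + 6k = 2518.459666… → ⌈·⌉ = 2519
j=8: r + 7k = 2935.904111… → ⌈·⌉ = 2936
j=9: r + 8k = 3353.348555… → ⌈·⌉ = 3354
j=10: r + 9k = 3770.793 → ⌈·⌉ = 3771
j=11: r + 10k = 4188.237444… → ⌈·⌉ = 4189
j=12: r + 11k = 4605.681888… → ⌈·⌉ = 4606
j=13: r + 12k = 5023.126333… → ⌈·⌉ = 5024
j=14: r + 13k = 5440.570777… → ⌈·⌉ = 5441
j=15: r + 14k = 5858.015222… → ⌈·⌉ = 5859
j=16: r + 15k = 6275.459666… → ⌈·⌉ = 6276
j=17: r + 16k = 6692.904111… → ⌈·⌉ = 6693
j=18: r + 17k = 7110.348555… → ⌈·⌉ = 7111

14, 432, 849, 1267, 1684, 2102, 2519, 2936, 3354, 3771, 4189, 4606, 5024, 5441, 5859, 6276, 6693, 7111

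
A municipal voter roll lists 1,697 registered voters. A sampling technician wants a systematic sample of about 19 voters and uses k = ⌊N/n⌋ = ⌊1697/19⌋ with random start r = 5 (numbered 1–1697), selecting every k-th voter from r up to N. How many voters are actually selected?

k = ⌊1697/19⌋ = 89
Achieved size = ⌊(1697 − 5)/89⌋ + 1 = ⌊1692/89⌋ + 1 = 19 + 1 = 20
(last selection: 5 + 19×89 = 1696 ≤ 1697; next would be 1785 > 1697)

20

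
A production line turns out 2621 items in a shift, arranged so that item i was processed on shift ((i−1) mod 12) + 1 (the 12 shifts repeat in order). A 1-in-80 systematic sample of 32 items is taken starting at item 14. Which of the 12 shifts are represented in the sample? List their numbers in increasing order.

2, 6, 10

Consecutive selections differ by k = 80, so their shift numbers differ by 80 mod 12 = 8.
gcd(80, 12) = 4, so the sample visits 12/4 = 3 distinct residues mod 12.
Start 14 is shift 2; the shifts hit are 2, 6, 10.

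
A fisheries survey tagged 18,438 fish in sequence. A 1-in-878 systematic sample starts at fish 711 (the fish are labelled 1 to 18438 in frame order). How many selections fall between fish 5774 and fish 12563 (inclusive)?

k = 878
First selection ≥ 5774: 711 + ⌈(5774−711)/878⌉·878 = 711 + 6×878 = 5979
Last selection ≤ 12563: 711 + ⌊(12563−711)/878⌋·878 = 711 + 13×878 = 12125
Count = 13 − 6 + 1 = 8

8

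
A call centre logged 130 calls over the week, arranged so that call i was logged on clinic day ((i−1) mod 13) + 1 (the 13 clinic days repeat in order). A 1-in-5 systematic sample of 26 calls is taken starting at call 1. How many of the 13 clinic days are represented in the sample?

Consecutive selections differ by k = 5, so their clinic day numbers differ by 5 mod 13 = 5.
gcd(5, 13) = 1, so the sample visits 13/1 = 13 distinct residues mod 13.
Start 1 is clinic day 1; the clinic days hit are 1, 2, 3, 4, 5, 6, 7, 8, 9, 10, 11, 12, 13.

13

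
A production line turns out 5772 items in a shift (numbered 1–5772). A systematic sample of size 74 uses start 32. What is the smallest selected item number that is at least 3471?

3542

k = 5772/74 = 78
Steps past start: ⌈(3471 − 32)/78⌉ = ⌈3439/78⌉ = 45
Selected item: 32 + 45×78 = 3542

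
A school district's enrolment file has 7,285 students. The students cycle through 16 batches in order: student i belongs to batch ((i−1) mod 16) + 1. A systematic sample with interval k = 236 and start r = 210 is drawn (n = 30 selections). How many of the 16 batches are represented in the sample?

Consecutive selections differ by k = 236, so their batch numbers differ by 236 mod 16 = 12.
gcd(236, 16) = 4, so the sample visits 16/4 = 4 distinct residues mod 16.
Start 210 is batch 2; the batches hit are 2, 6, 10, 14.

4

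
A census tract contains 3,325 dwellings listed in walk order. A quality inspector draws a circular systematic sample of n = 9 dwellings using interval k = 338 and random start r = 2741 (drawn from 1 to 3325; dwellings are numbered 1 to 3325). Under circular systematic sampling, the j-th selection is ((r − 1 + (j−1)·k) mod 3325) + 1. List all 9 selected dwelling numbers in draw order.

Selection 1: 2741
Selection 2: 2741 + 338 = 3079
Selection 3: 3079 + 338 = 3417 → 3417 − 3325 = 92
Selection 4: 92 + 338 = 430
Selection 5: 430 + 338 = 768
Selection 6: 768 + 338 = 1106
Selection 7: 1106 + 338 = 1444
Selection 8: 1444 + 338 = 1782
Selection 9: 1782 + 338 = 2120

2741, 3079, 92, 430, 768, 1106, 1444, 1782, 2120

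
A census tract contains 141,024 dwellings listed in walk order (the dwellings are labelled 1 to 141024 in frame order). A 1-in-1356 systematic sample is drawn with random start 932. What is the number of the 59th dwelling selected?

k = 1356
59th selection = r + (59−1)·k = 932 + 58×1356 = 932 + 78648 = 79580

79580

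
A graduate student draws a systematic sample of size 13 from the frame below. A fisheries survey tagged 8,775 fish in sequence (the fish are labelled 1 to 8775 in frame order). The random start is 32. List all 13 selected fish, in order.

k = N/n = 8775/13 = 675
fish 1: 32
fish 2: 32 + 675 = 707
fish 3: 707 + 675 = 1382
fish 4: 1382 + 675 = 2057
fish 5: 2057 + 675 = 2732
fish 6: 2732 + 675 = 3407
fish 7: 3407 + 675 = 4082
fish 8: 4082 + 675 = 4757
fish 9: 4757 + 675 = 5432
fish 10: 5432 + 675 = 6107
fish 11: 6107 + 675 = 6782
fish 12: 6782 + 675 = 7457
fish 13: 7457 + 675 = 8132

32, 707, 1382, 2057, 2732, 3407, 4082, 4757, 5432, 6107, 6782, 7457, 8132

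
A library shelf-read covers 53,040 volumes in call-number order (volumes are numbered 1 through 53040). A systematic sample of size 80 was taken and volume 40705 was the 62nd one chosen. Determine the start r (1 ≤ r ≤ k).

k = 53040/80 = 663
r = 40705 − (62−1)×663 = 40705 − 40443 = 262

262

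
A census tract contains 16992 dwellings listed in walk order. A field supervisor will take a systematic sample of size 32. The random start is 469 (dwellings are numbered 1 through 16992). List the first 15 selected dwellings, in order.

469, 1000, 1531, 2062, 2593, 3124, 3655, 4186, 4717, 5248, 5779, 6310, 6841, 7372, 7903

k = N/n = 16992/32 = 531
dwelling 1: 469
dwelling 2: 469 + 531 = 1000
dwelling 3: 1000 + 531 = 1531
dwelling 4: 1531 + 531 = 2062
dwelling 5: 2062 + 531 = 2593
dwelling 6: 2593 + 531 = 3124
dwelling 7: 3124 + 531 = 3655
dwelling 8: 3655 + 531 = 4186
dwelling 9: 4186 + 531 = 4717
dwelling 10: 4717 + 531 = 5248
dwelling 11: 5248 + 531 = 5779
dwelling 12: 5779 + 531 = 6310
dwelling 13: 6310 + 531 = 6841
dwelling 14: 6841 + 531 = 7372
dwelling 15: 7372 + 531 = 7903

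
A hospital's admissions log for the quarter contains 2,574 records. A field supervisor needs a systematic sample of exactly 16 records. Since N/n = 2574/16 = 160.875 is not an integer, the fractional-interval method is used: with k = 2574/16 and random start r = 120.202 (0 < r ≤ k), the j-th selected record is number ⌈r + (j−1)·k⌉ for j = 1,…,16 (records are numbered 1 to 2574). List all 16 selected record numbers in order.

121, 282, 442, 603, 764, 925, 1086, 1247, 1408, 1569, 1729, 1890, 2051, 2212, 2373, 2534

j=1: r + 0k = 120.202 → ⌈·⌉ = 121
j=2: r + 1k = 281.077 → ⌈·⌉ = 282
j=3: r + 2k = 441.952 → ⌈·⌉ = 442
j=4: r + 3k = 602.827 → ⌈·⌉ = 603
j=5: r + 4k = 763.702 → ⌈·⌉ = 764
j=6: r + 5k = 924.577 → ⌈·⌉ = 925
j=7: r + 6k = 1085.452 → ⌈·⌉ = 1086
j=8: r + 7k = 1246.327 → ⌈·⌉ = 1247
j=9: r + 8k = 1407.202 → ⌈·⌉ = 1408
j=10: r + 9k = 1568.077 → ⌈·⌉ = 1569
j=11: r + 10k = 1728.952 → ⌈·⌉ = 1729
j=12: r + 11k = 1889.827 → ⌈·⌉ = 1890
j=13: r + 12k = 2050.702 → ⌈·⌉ = 2051
j=14: r + 13k = 2211.577 → ⌈·⌉ = 2212
j=15: r + 14k = 2372.452 → ⌈·⌉ = 2373
j=16: r + 15k = 2533.327 → ⌈·⌉ = 2534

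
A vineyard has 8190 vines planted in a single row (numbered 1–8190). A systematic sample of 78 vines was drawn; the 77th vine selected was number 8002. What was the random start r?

22

k = 8190/78 = 105
r = 8002 − (77−1)×105 = 8002 − 7980 = 22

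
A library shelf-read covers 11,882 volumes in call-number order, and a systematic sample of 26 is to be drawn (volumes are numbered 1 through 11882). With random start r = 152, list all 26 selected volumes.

k = N/n = 11882/26 = 457
volume 1: 152
volume 2: 152 + 457 = 609
volume 3: 609 + 457 = 1066
volume 4: 1066 + 457 = 1523
volume 5: 1523 + 457 = 1980
volume 6: 1980 + 457 = 2437
volume 7: 2437 + 457 = 2894
volume 8: 2894 + 457 = 3351
volume 9: 3351 + 457 = 3808
volume 10: 3808 + 457 = 4265
volume 11: 4265 + 457 = 4722
volume 12: 4722 + 457 = 5179
volume 13: 5179 + 457 = 5636
volume 14: 5636 + 457 = 6093
volume 15: 6093 + 457 = 6550
volume 16: 6550 + 457 = 7007
volume 17: 7007 + 457 = 7464
volume 18: 7464 + 457 = 7921
volume 19: 7921 + 457 = 8378
volume 20: 8378 + 457 = 8835
volume 21: 8835 + 457 = 9292
volume 22: 9292 + 457 = 9749
volume 23: 9749 + 457 = 10206
volume 24: 10206 + 457 = 10663
volume 25: 10663 + 457 = 11120
volume 26: 11120 + 457 = 11577

152, 609, 1066, 1523, 1980, 2437, 2894, 3351, 3808, 4265, 4722, 5179, 5636, 6093, 6550, 7007, 7464, 7921, 8378, 8835, 9292, 9749, 10206, 10663, 11120, 11577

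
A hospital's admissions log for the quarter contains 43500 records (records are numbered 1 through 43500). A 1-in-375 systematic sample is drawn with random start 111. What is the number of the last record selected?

43236

k = 375
116th selection = r + (116−1)·k = 111 + 115×375 = 111 + 43125 = 43236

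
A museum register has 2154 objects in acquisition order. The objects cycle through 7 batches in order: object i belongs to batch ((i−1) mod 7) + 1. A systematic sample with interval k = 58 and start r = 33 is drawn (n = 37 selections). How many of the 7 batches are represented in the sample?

7

Consecutive selections differ by k = 58, so their batch numbers differ by 58 mod 7 = 2.
gcd(58, 7) = 1, so the sample visits 7/1 = 7 distinct residues mod 7.
Start 33 is batch 5; the batches hit are 1, 2, 3, 4, 5, 6, 7.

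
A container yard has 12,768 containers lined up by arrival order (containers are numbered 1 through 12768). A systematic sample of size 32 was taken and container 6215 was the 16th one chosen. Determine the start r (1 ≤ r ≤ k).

k = 12768/32 = 399
r = 6215 − (16−1)×399 = 6215 − 5985 = 230

230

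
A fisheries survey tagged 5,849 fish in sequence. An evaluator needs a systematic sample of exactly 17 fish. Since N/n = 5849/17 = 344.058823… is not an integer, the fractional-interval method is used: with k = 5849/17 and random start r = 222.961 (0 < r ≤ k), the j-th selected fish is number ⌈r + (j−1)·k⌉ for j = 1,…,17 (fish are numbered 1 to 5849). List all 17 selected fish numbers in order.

j=1: r + 0k = 222.961 → ⌈·⌉ = 223
j=2: r + 1k = 567.019823… → ⌈·⌉ = 568
j=3: r + 2k = 911.078647… → ⌈·⌉ = 912
j=4: r + 3k = 1255.137470… → ⌈·⌉ = 1256
j=5: r + 4k = 1599.196294… → ⌈·⌉ = 1600
j=6: r + 5k = 1943.255117… → ⌈·⌉ = 1944
j=7: r + 6k = 2287.313941… → ⌈·⌉ = 2288
j=8: r + 7k = 2631.372764… → ⌈·⌉ = 2632
j=9: r + 8k = 2975.431588… → ⌈·⌉ = 2976
j=10: r + 9k = 3319.490411… → ⌈·⌉ = 3320
j=11: r + 10k = 3663.549235… → ⌈·⌉ = 3664
j=12: r + 11k = 4007.608058… → ⌈·⌉ = 4008
j=13: r + 12k = 4351.666882… → ⌈·⌉ = 4352
j=14: r + 13k = 4695.725705… → ⌈·⌉ = 4696
j=15: r + 14k = 5039.784529… → ⌈·⌉ = 5040
j=16: r + 15k = 5383.843352… → ⌈·⌉ = 5384
j=17: r + 16k = 5727.902176… → ⌈·⌉ = 5728

223, 568, 912, 1256, 1600, 1944, 2288, 2632, 2976, 3320, 3664, 4008, 4352, 4696, 5040, 5384, 5728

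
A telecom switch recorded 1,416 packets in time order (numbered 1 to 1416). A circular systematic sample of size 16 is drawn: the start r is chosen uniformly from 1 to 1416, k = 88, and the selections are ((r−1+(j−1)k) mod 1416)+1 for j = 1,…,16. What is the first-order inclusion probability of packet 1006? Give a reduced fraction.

For each position j, as r ranges over 1…1416 the j-th selection hits every packet exactly once, so packet 1006 is selected for exactly 16 of the 1416 starts.
Inclusion probability = 16/1416 = 2/177.

2/177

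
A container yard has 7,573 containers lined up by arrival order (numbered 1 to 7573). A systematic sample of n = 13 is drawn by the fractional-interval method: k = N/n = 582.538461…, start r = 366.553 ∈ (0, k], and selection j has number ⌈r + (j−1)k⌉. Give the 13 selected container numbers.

j=1: r + 0k = 366.553 → ⌈·⌉ = 367
j=2: r + 1k = 949.091461… → ⌈·⌉ = 950
j=3: r + 2k = 1531.629923… → ⌈·⌉ = 1532
j=4: r + 3k = 2114.168384… → ⌈·⌉ = 2115
j=5: r + 4k = 2696.706846… → ⌈·⌉ = 2697
j=6: r + 5k = 3279.245307… → ⌈·⌉ = 3280
j=7: r + 6k = 3861.783769… → ⌈·⌉ = 3862
j=8: r + 7k = 4444.322230… → ⌈·⌉ = 4445
j=9: r + 8k = 5026.860692… → ⌈·⌉ = 5027
j=10: r + 9k = 5609.399153… → ⌈·⌉ = 5610
j=11: r + 10k = 6191.937615… → ⌈·⌉ = 6192
j=12: r + 11k = 6774.476076… → ⌈·⌉ = 6775
j=13: r + 12k = 7357.014538… → ⌈·⌉ = 7358

367, 950, 1532, 2115, 2697, 3280, 3862, 4445, 5027, 5610, 6192, 6775, 7358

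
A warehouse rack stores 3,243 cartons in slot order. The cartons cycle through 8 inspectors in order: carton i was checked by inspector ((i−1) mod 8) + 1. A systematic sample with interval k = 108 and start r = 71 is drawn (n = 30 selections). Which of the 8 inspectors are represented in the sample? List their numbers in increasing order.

Consecutive selections differ by k = 108, so their inspector numbers differ by 108 mod 8 = 4.
gcd(108, 8) = 4, so the sample visits 8/4 = 2 distinct residues mod 8.
Start 71 is inspector 7; the inspectors hit are 3, 7.

3, 7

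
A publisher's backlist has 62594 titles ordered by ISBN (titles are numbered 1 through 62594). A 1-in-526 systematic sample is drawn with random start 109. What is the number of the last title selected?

k = 526
119th selection = r + (119−1)·k = 109 + 118×526 = 109 + 62068 = 62177

62177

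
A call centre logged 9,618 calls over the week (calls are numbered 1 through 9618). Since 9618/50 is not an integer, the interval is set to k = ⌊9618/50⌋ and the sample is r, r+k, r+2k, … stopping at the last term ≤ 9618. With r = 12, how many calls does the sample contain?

51

k = ⌊9618/50⌋ = 192
Achieved size = ⌊(9618 − 12)/192⌋ + 1 = ⌊9606/192⌋ + 1 = 50 + 1 = 51
(last selection: 12 + 50×192 = 9612 ≤ 9618; next would be 9804 > 9618)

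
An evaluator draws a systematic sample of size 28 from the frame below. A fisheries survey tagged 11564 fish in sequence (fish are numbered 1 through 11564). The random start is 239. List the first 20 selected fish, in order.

k = N/n = 11564/28 = 413
fish 1: 239
fish 2: 239 + 413 = 652
fish 3: 652 + 413 = 1065
fish 4: 1065 + 413 = 1478
fish 5: 1478 + 413 = 1891
fish 6: 1891 + 413 = 2304
fish 7: 2304 + 413 = 2717
fish 8: 2717 + 413 = 3130
fish 9: 3130 + 413 = 3543
fish 10: 3543 + 413 = 3956
fish 11: 3956 + 413 = 4369
fish 12: 4369 + 413 = 4782
fish 13: 4782 + 413 = 5195
fish 14: 5195 + 413 = 5608
fish 15: 5608 + 413 = 6021
fish 16: 6021 + 413 = 6434
fish 17: 6434 + 413 = 6847
fish 18: 6847 + 413 = 7260
fish 19: 7260 + 413 = 7673
fish 20: 7673 + 413 = 8086

239, 652, 1065, 1478, 1891, 2304, 2717, 3130, 3543, 3956, 4369, 4782, 5195, 5608, 6021, 6434, 6847, 7260, 7673, 8086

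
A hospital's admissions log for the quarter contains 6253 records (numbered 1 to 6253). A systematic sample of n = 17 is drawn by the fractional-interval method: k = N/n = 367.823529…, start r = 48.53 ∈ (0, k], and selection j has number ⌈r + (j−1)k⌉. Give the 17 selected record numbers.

j=1: r + 0k = 48.53 → ⌈·⌉ = 49
j=2: r + 1k = 416.353529… → ⌈·⌉ = 417
j=3: r + 2k = 784.177058… → ⌈·⌉ = 785
j=4: r + 3k = 1152.000588… → ⌈·⌉ = 1153
j=5: r + 4k = 1519.824117… → ⌈·⌉ = 1520
j=6: r + 5k = 1887.647647… → ⌈·⌉ = 1888
j=7: r + 6k = 2255.471176… → ⌈·⌉ = 2256
j=8: r + 7k = 2623.294705… → ⌈·⌉ = 2624
j=9: r + 8k = 2991.118235… → ⌈·⌉ = 2992
j=10: r + 9k = 3358.941764… → ⌈·⌉ = 3359
j=11: r + 10k = 3726.765294… → ⌈·⌉ = 3727
j=12: r + 11k = 4094.588823… → ⌈·⌉ = 4095
j=13: r + 12k = 4462.412352… → ⌈·⌉ = 4463
j=14: r + 13k = 4830.235882… → ⌈·⌉ = 4831
j=15: r + 14k = 5198.059411… → ⌈·⌉ = 5199
j=16: r + 15k = 5565.882941… → ⌈·⌉ = 5566
j=17: r + 16k = 5933.706470… → ⌈·⌉ = 5934

49, 417, 785, 1153, 1520, 1888, 2256, 2624, 2992, 3359, 3727, 4095, 4463, 4831, 5199, 5566, 5934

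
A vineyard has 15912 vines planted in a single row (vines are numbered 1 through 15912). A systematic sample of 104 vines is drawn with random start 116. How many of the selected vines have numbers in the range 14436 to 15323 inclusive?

6

k = 15912/104 = 153
First selection ≥ 14436: 116 + ⌈(14436−116)/153⌉·153 = 116 + 94×153 = 14498
Last selection ≤ 15323: 116 + ⌊(15323−116)/153⌋·153 = 116 + 99×153 = 15263
Count = 99 − 94 + 1 = 6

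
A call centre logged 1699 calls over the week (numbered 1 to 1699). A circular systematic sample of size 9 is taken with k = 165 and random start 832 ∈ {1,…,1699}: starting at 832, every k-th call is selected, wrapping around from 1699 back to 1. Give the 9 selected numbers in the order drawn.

Selection 1: 832
Selection 2: 832 + 165 = 997
Selection 3: 997 + 165 = 1162
Selection 4: 1162 + 165 = 1327
Selection 5: 1327 + 165 = 1492
Selection 6: 1492 + 165 = 1657
Selection 7: 1657 + 165 = 1822 → 1822 − 1699 = 123
Selection 8: 123 + 165 = 288
Selection 9: 288 + 165 = 453

832, 997, 1162, 1327, 1492, 1657, 123, 288, 453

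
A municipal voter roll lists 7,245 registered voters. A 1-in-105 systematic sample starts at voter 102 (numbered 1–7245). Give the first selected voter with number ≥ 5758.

k = 105
Steps past start: ⌈(5758 − 102)/105⌉ = ⌈5656/105⌉ = 54
Selected voter: 102 + 54×105 = 5772

5772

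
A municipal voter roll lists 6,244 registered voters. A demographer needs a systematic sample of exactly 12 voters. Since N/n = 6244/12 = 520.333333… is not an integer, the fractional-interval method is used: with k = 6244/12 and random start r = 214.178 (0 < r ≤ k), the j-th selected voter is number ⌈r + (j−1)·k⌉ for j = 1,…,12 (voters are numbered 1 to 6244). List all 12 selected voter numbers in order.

215, 735, 1255, 1776, 2296, 2816, 3337, 3857, 4377, 4898, 5418, 5938

j=1: r + 0k = 214.178 → ⌈·⌉ = 215
j=2: r + 1k = 734.511333… → ⌈·⌉ = 735
j=3: r + 2k = 1254.844666… → ⌈·⌉ = 1255
j=4: r + 3k = 1775.178 → ⌈·⌉ = 1776
j=5: r + 4k = 2295.511333… → ⌈·⌉ = 2296
j=6: r + 5k = 2815.844666… → ⌈·⌉ = 2816
j=7: r + 6k = 3336.178 → ⌈·⌉ = 3337
j=8: r + 7k = 3856.511333… → ⌈·⌉ = 3857
j=9: r + 8k = 4376.844666… → ⌈·⌉ = 4377
j=10: r + 9k = 4897.178 → ⌈·⌉ = 4898
j=11: r + 10k = 5417.511333… → ⌈·⌉ = 5418
j=12: r + 11k = 5937.844666… → ⌈·⌉ = 5938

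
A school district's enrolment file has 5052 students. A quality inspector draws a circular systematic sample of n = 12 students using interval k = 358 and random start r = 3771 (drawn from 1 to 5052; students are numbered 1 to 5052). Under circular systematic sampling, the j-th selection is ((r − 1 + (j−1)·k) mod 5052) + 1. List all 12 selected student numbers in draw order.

3771, 4129, 4487, 4845, 151, 509, 867, 1225, 1583, 1941, 2299, 2657

Selection 1: 3771
Selection 2: 3771 + 358 = 4129
Selection 3: 4129 + 358 = 4487
Selection 4: 4487 + 358 = 4845
Selection 5: 4845 + 358 = 5203 → 5203 − 5052 = 151
Selection 6: 151 + 358 = 509
Selection 7: 509 + 358 = 867
Selection 8: 867 + 358 = 1225
Selection 9: 1225 + 358 = 1583
Selection 10: 1583 + 358 = 1941
Selection 11: 1941 + 358 = 2299
Selection 12: 2299 + 358 = 2657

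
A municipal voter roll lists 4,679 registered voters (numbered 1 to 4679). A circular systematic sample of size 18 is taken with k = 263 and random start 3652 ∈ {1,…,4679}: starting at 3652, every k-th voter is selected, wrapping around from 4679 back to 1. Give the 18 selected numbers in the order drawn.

3652, 3915, 4178, 4441, 25, 288, 551, 814, 1077, 1340, 1603, 1866, 2129, 2392, 2655, 2918, 3181, 3444

Selection 1: 3652
Selection 2: 3652 + 263 = 3915
Selection 3: 3915 + 263 = 4178
Selection 4: 4178 + 263 = 4441
Selection 5: 4441 + 263 = 4704 → 4704 − 4679 = 25
Selection 6: 25 + 263 = 288
Selection 7: 288 + 263 = 551
Selection 8: 551 + 263 = 814
Selection 9: 814 + 263 = 1077
Selection 10: 1077 + 263 = 1340
Selection 11: 1340 + 263 = 1603
Selection 12: 1603 + 263 = 1866
Selection 13: 1866 + 263 = 2129
Selection 14: 2129 + 263 = 2392
Selection 15: 2392 + 263 = 2655
Selection 16: 2655 + 263 = 2918
Selection 17: 2918 + 263 = 3181
Selection 18: 3181 + 263 = 3444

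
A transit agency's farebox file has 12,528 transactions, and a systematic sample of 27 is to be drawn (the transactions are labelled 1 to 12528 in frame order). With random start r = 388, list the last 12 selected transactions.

k = N/n = 12528/27 = 464
16th selection = 388 + 15×464 = 7348
17th: 7348 + 464 = 7812
18th: 7812 + 464 = 8276
19th: 8276 + 464 = 8740
20th: 8740 + 464 = 9204
21st: 9204 + 464 = 9668
22nd: 9668 + 464 = 10132
23rd: 10132 + 464 = 10596
24th: 10596 + 464 = 11060
25th: 11060 + 464 = 11524
26th: 11524 + 464 = 11988
27th: 11988 + 464 = 12452

7348, 7812, 8276, 8740, 9204, 9668, 10132, 10596, 11060, 11524, 11988, 12452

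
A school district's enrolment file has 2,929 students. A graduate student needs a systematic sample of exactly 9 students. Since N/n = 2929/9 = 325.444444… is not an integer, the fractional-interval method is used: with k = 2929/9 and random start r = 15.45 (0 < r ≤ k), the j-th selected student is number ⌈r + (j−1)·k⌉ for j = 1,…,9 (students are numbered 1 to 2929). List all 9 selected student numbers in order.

j=1: r + 0k = 15.45 → ⌈·⌉ = 16
j=2: r + 1k = 340.894444… → ⌈·⌉ = 341
j=3: r + 2k = 666.338888… → ⌈·⌉ = 667
j=4: r + 3k = 991.783333… → ⌈·⌉ = 992
j=5: r + 4k = 1317.227777… → ⌈·⌉ = 1318
j=6: r + 5k = 1642.672222… → ⌈·⌉ = 1643
j=7: r + 6k = 1968.116666… → ⌈·⌉ = 1969
j=8: r + 7k = 2293.561111… → ⌈·⌉ = 2294
j=9: r + 8k = 2619.005555… → ⌈·⌉ = 2620

16, 341, 667, 992, 1318, 1643, 1969, 2294, 2620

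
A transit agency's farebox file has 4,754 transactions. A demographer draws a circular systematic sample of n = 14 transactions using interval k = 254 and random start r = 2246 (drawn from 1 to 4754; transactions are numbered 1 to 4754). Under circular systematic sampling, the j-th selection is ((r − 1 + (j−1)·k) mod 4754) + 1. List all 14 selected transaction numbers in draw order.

Selection 1: 2246
Selection 2: 2246 + 254 = 2500
Selection 3: 2500 + 254 = 2754
Selection 4: 2754 + 254 = 3008
Selection 5: 3008 + 254 = 3262
Selection 6: 3262 + 254 = 3516
Selection 7: 3516 + 254 = 3770
Selection 8: 3770 + 254 = 4024
Selection 9: 4024 + 254 = 4278
Selection 10: 4278 + 254 = 4532
Selection 11: 4532 + 254 = 4786 → 4786 − 4754 = 32
Selection 12: 32 + 254 = 286
Selection 13: 286 + 254 = 540
Selection 14: 540 + 254 = 794

2246, 2500, 2754, 3008, 3262, 3516, 3770, 4024, 4278, 4532, 32, 286, 540, 794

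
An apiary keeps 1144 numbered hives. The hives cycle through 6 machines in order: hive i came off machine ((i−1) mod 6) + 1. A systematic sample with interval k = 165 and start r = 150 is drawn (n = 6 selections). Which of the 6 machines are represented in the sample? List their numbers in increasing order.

Consecutive selections differ by k = 165, so their machine numbers differ by 165 mod 6 = 3.
gcd(165, 6) = 3, so the sample visits 6/3 = 2 distinct residues mod 6.
Start 150 is machine 6; the machines hit are 3, 6.

3, 6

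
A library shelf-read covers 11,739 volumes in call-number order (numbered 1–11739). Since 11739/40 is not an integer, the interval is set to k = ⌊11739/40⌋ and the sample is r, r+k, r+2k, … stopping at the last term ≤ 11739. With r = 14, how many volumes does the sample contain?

41

k = ⌊11739/40⌋ = 293
Achieved size = ⌊(11739 − 14)/293⌋ + 1 = ⌊11725/293⌋ + 1 = 40 + 1 = 41
(last selection: 14 + 40×293 = 11734 ≤ 11739; next would be 12027 > 11739)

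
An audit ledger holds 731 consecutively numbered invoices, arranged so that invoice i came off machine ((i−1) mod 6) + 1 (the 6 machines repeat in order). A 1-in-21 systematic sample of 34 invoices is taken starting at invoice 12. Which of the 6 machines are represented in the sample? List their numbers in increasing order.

3, 6

Consecutive selections differ by k = 21, so their machine numbers differ by 21 mod 6 = 3.
gcd(21, 6) = 3, so the sample visits 6/3 = 2 distinct residues mod 6.
Start 12 is machine 6; the machines hit are 3, 6.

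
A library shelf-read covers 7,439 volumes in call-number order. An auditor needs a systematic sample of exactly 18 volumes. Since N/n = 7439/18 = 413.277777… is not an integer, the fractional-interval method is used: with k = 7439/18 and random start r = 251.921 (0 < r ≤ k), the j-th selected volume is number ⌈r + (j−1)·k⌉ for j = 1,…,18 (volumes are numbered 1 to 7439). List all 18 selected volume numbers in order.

j=1: r + 0k = 251.921 → ⌈·⌉ = 252
j=2: r + 1k = 665.198777… → ⌈·⌉ = 666
j=3: r + 2k = 1078.476555… → ⌈·⌉ = 1079
j=4: r + 3k = 1491.754333… → ⌈·⌉ = 1492
j=5: r + 4k = 1905.032111… → ⌈·⌉ = 1906
j=6: r + 5k = 2318.309888… → ⌈·⌉ = 2319
j=7: r + 6k = 2731.587666… → ⌈·⌉ = 2732
j=8: r + 7k = 3144.865444… → ⌈·⌉ = 3145
j=9: r + 8k = 3558.143222… → ⌈·⌉ = 3559
j=10: r + 9k = 3971.421 → ⌈·⌉ = 3972
j=11: r + 10k = 4384.698777… → ⌈·⌉ = 4385
j=12: r + 11k = 4797.976555… → ⌈·⌉ = 4798
j=13: r + 12k = 5211.254333… → ⌈·⌉ = 5212
j=14: r + 13k = 5624.532111… → ⌈·⌉ = 5625
j=15: r + 14k = 6037.809888… → ⌈·⌉ = 6038
j=16: r + 15k = 6451.087666… → ⌈·⌉ = 6452
j=17: r + 16k = 6864.365444… → ⌈·⌉ = 6865
j=18: r + 17k = 7277.643222… → ⌈·⌉ = 7278

252, 666, 1079, 1492, 1906, 2319, 2732, 3145, 3559, 3972, 4385, 4798, 5212, 5625, 6038, 6452, 6865, 7278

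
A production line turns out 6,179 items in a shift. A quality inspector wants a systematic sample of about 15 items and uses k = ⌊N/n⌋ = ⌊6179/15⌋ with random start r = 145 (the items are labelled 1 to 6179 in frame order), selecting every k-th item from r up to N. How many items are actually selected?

15

k = ⌊6179/15⌋ = 411
Achieved size = ⌊(6179 − 145)/411⌋ + 1 = ⌊6034/411⌋ + 1 = 14 + 1 = 15
(last selection: 145 + 14×411 = 5899 ≤ 6179; next would be 6310 > 6179)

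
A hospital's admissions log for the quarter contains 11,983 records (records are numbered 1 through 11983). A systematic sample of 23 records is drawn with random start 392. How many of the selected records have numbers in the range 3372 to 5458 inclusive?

k = 11983/23 = 521
First selection ≥ 3372: 392 + ⌈(3372−392)/521⌉·521 = 392 + 6×521 = 3518
Last selection ≤ 5458: 392 + ⌊(5458−392)/521⌋·521 = 392 + 9×521 = 5081
Count = 9 − 6 + 1 = 4

4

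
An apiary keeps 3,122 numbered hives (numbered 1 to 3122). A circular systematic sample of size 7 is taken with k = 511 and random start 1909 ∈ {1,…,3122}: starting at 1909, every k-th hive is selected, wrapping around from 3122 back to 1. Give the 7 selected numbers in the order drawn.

Selection 1: 1909
Selection 2: 1909 + 511 = 2420
Selection 3: 2420 + 511 = 2931
Selection 4: 2931 + 511 = 3442 → 3442 − 3122 = 320
Selection 5: 320 + 511 = 831
Selection 6: 831 + 511 = 1342
Selection 7: 1342 + 511 = 1853

1909, 2420, 2931, 320, 831, 1342, 1853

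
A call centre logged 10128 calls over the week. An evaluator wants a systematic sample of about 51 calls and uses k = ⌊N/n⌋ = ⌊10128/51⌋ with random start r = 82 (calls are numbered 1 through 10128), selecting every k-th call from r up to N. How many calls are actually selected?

51

k = ⌊10128/51⌋ = 198
Achieved size = ⌊(10128 − 82)/198⌋ + 1 = ⌊10046/198⌋ + 1 = 50 + 1 = 51
(last selection: 82 + 50×198 = 9982 ≤ 10128; next would be 10180 > 10128)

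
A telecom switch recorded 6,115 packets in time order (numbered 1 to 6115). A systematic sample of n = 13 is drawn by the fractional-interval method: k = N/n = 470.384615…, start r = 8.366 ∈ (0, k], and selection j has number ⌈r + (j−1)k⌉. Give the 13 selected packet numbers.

9, 479, 950, 1420, 1890, 2361, 2831, 3302, 3772, 4242, 4713, 5183, 5653

j=1: r + 0k = 8.366 → ⌈·⌉ = 9
j=2: r + 1k = 478.750615… → ⌈·⌉ = 479
j=3: r + 2k = 949.135230… → ⌈·⌉ = 950
j=4: r + 3k = 1419.519846… → ⌈·⌉ = 1420
j=5: r + 4k = 1889.904461… → ⌈·⌉ = 1890
j=6: r + 5k = 2360.289076… → ⌈·⌉ = 2361
j=7: r + 6k = 2830.673692… → ⌈·⌉ = 2831
j=8: r + 7k = 3301.058307… → ⌈·⌉ = 3302
j=9: r + 8k = 3771.442923… → ⌈·⌉ = 3772
j=10: r + 9k = 4241.827538… → ⌈·⌉ = 4242
j=11: r + 10k = 4712.212153… → ⌈·⌉ = 4713
j=12: r + 11k = 5182.596769… → ⌈·⌉ = 5183
j=13: r + 12k = 5652.981384… → ⌈·⌉ = 5653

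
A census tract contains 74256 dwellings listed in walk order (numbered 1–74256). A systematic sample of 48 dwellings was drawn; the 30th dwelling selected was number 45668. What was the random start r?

805

k = 74256/48 = 1547
r = 45668 − (30−1)×1547 = 45668 − 44863 = 805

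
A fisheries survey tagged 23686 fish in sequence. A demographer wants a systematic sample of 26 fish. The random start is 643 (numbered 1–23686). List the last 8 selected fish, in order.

k = N/n = 23686/26 = 911
19th selection = 643 + 18×911 = 17041
20th: 17041 + 911 = 17952
21st: 17952 + 911 = 18863
22nd: 18863 + 911 = 19774
23rd: 19774 + 911 = 20685
24th: 20685 + 911 = 21596
25th: 21596 + 911 = 22507
26th: 22507 + 911 = 23418

17041, 17952, 18863, 19774, 20685, 21596, 22507, 23418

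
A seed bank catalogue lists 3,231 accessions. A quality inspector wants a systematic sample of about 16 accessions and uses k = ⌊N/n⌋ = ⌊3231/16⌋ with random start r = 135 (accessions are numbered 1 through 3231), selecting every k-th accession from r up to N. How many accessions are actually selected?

16

k = ⌊3231/16⌋ = 201
Achieved size = ⌊(3231 − 135)/201⌋ + 1 = ⌊3096/201⌋ + 1 = 15 + 1 = 16
(last selection: 135 + 15×201 = 3150 ≤ 3231; next would be 3351 > 3231)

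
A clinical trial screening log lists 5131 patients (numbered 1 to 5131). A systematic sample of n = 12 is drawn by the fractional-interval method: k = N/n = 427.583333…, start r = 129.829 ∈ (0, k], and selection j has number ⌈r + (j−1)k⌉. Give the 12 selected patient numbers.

j=1: r + 0k = 129.829 → ⌈·⌉ = 130
j=2: r + 1k = 557.412333… → ⌈·⌉ = 558
j=3: r + 2k = 984.995666… → ⌈·⌉ = 985
j=4: r + 3k = 1412.579 → ⌈·⌉ = 1413
j=5: r + 4k = 1840.162333… → ⌈·⌉ = 1841
j=6: r + 5k = 2267.745666… → ⌈·⌉ = 2268
j=7: r + 6k = 2695.329 → ⌈·⌉ = 2696
j=8: r + 7k = 3122.912333… → ⌈·⌉ = 3123
j=9: r + 8k = 3550.495666… → ⌈·⌉ = 3551
j=10: r + 9k = 3978.079 → ⌈·⌉ = 3979
j=11: r + 10k = 4405.662333… → ⌈·⌉ = 4406
j=12: r + 11k = 4833.245666… → ⌈·⌉ = 4834

130, 558, 985, 1413, 1841, 2268, 2696, 3123, 3551, 3979, 4406, 4834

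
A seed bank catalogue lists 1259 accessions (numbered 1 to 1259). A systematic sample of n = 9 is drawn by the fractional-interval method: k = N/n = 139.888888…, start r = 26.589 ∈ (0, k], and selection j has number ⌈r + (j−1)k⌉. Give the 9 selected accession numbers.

27, 167, 307, 447, 587, 727, 866, 1006, 1146

j=1: r + 0k = 26.589 → ⌈·⌉ = 27
j=2: r + 1k = 166.477888… → ⌈·⌉ = 167
j=3: r + 2k = 306.366777… → ⌈·⌉ = 307
j=4: r + 3k = 446.255666… → ⌈·⌉ = 447
j=5: r + 4k = 586.144555… → ⌈·⌉ = 587
j=6: r + 5k = 726.033444… → ⌈·⌉ = 727
j=7: r + 6k = 865.922333… → ⌈·⌉ = 866
j=8: r + 7k = 1005.811222… → ⌈·⌉ = 1006
j=9: r + 8k = 1145.700111… → ⌈·⌉ = 1146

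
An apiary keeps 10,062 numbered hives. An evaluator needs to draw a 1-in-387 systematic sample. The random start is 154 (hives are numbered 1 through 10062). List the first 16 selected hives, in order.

hive 1: 154
hive 2: 154 + 387 = 541
hive 3: 541 + 387 = 928
hive 4: 928 + 387 = 1315
hive 5: 1315 + 387 = 1702
hive 6: 1702 + 387 = 2089
hive 7: 2089 + 387 = 2476
hive 8: 2476 + 387 = 2863
hive 9: 2863 + 387 = 3250
hive 10: 3250 + 387 = 3637
hive 11: 3637 + 387 = 4024
hive 12: 4024 + 387 = 4411
hive 13: 4411 + 387 = 4798
hive 14: 4798 + 387 = 5185
hive 15: 5185 + 387 = 5572
hive 16: 5572 + 387 = 5959

154, 541, 928, 1315, 1702, 2089, 2476, 2863, 3250, 3637, 4024, 4411, 4798, 5185, 5572, 5959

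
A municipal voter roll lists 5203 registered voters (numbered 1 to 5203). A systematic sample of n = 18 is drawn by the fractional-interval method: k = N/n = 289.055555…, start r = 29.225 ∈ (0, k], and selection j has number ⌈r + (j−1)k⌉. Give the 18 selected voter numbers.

j=1: r + 0k = 29.225 → ⌈·⌉ = 30
j=2: r + 1k = 318.280555… → ⌈·⌉ = 319
j=3: r + 2k = 607.336111… → ⌈·⌉ = 608
j=4: r + 3k = 896.391666… → ⌈·⌉ = 897
j=5: r + 4k = 1185.447222… → ⌈·⌉ = 1186
j=6: r + 5k = 1474.502777… → ⌈·⌉ = 1475
j=7: r + 6k = 1763.558333… → ⌈·⌉ = 1764
j=8: r + 7k = 2052.613888… → ⌈·⌉ = 2053
j=9: r + 8k = 2341.669444… → ⌈·⌉ = 2342
j=10: r + 9k = 2630.725 → ⌈·⌉ = 2631
j=11: r + 10k = 2919.780555… → ⌈·⌉ = 2920
j=12: r + 11k = 3208.836111… → ⌈·⌉ = 3209
j=13: r + 12k = 3497.891666… → ⌈·⌉ = 3498
j=14: r + 13k = 3786.947222… → ⌈·⌉ = 3787
j=15: r + 14k = 4076.002777… → ⌈·⌉ = 4077
j=16: r + 15k = 4365.058333… → ⌈·⌉ = 4366
j=17: r + 16k = 4654.113888… → ⌈·⌉ = 4655
j=18: r + 17k = 4943.169444… → ⌈·⌉ = 4944

30, 319, 608, 897, 1186, 1475, 1764, 2053, 2342, 2631, 2920, 3209, 3498, 3787, 4077, 4366, 4655, 4944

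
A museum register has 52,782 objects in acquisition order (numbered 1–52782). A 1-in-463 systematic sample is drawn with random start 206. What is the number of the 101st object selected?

k = 463
101st selection = r + (101−1)·k = 206 + 100×463 = 206 + 46300 = 46506

46506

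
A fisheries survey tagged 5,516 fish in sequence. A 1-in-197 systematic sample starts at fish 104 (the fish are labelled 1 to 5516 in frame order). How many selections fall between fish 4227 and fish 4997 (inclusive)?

4

k = 197
First selection ≥ 4227: 104 + ⌈(4227−104)/197⌉·197 = 104 + 21×197 = 4241
Last selection ≤ 4997: 104 + ⌊(4997−104)/197⌋·197 = 104 + 24×197 = 4832
Count = 24 − 21 + 1 = 4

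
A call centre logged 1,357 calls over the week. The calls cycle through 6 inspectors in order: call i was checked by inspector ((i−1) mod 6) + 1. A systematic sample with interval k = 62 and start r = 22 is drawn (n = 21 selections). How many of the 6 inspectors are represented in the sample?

3

Consecutive selections differ by k = 62, so their inspector numbers differ by 62 mod 6 = 2.
gcd(62, 6) = 2, so the sample visits 6/2 = 3 distinct residues mod 6.
Start 22 is inspector 4; the inspectors hit are 2, 4, 6.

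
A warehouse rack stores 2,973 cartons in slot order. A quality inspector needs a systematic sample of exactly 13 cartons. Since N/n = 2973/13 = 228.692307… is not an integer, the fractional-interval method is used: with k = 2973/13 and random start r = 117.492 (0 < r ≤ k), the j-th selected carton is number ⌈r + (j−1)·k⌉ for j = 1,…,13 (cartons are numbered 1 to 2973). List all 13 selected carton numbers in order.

j=1: r + 0k = 117.492 → ⌈·⌉ = 118
j=2: r + 1k = 346.184307… → ⌈·⌉ = 347
j=3: r + 2k = 574.876615… → ⌈·⌉ = 575
j=4: r + 3k = 803.568923… → ⌈·⌉ = 804
j=5: r + 4k = 1032.261230… → ⌈·⌉ = 1033
j=6: r + 5k = 1260.953538… → ⌈·⌉ = 1261
j=7: r + 6k = 1489.645846… → ⌈·⌉ = 1490
j=8: r + 7k = 1718.338153… → ⌈·⌉ = 1719
j=9: r + 8k = 1947.030461… → ⌈·⌉ = 1948
j=10: r + 9k = 2175.722769… → ⌈·⌉ = 2176
j=11: r + 10k = 2404.415076… → ⌈·⌉ = 2405
j=12: r + 11k = 2633.107384… → ⌈·⌉ = 2634
j=13: r + 12k = 2861.799692… → ⌈·⌉ = 2862

118, 347, 575, 804, 1033, 1261, 1490, 1719, 1948, 2176, 2405, 2634, 2862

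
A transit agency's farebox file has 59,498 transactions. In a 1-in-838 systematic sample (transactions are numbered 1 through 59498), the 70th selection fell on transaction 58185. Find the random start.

363

k = 838
r = 58185 − (70−1)×838 = 58185 − 57822 = 363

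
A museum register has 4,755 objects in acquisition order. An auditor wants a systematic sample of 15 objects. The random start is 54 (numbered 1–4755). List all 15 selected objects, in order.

k = N/n = 4755/15 = 317
object 1: 54
object 2: 54 + 317 = 371
object 3: 371 + 317 = 688
object 4: 688 + 317 = 1005
object 5: 1005 + 317 = 1322
object 6: 1322 + 317 = 1639
object 7: 1639 + 317 = 1956
object 8: 1956 + 317 = 2273
object 9: 2273 + 317 = 2590
object 10: 2590 + 317 = 2907
object 11: 2907 + 317 = 3224
object 12: 3224 + 317 = 3541
object 13: 3541 + 317 = 3858
object 14: 3858 + 317 = 4175
object 15: 4175 + 317 = 4492

54, 371, 688, 1005, 1322, 1639, 1956, 2273, 2590, 2907, 3224, 3541, 3858, 4175, 4492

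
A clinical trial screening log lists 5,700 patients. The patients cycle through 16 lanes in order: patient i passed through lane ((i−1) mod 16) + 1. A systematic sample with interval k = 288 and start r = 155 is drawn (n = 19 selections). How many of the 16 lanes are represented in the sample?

Consecutive selections differ by k = 288, so their lane numbers differ by 288 mod 16 = 0.
gcd(288, 16) = 16, so the sample visits 16/16 = 1 distinct residues mod 16.
Start 155 is lane 11; the lanes hit are 11.

1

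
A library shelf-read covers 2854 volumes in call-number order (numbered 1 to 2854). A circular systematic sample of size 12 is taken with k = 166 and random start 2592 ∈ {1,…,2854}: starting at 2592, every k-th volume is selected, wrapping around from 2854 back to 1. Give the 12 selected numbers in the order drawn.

Selection 1: 2592
Selection 2: 2592 + 166 = 2758
Selection 3: 2758 + 166 = 2924 → 2924 − 2854 = 70
Selection 4: 70 + 166 = 236
Selection 5: 236 + 166 = 402
Selection 6: 402 + 166 = 568
Selection 7: 568 + 166 = 734
Selection 8: 734 + 166 = 900
Selection 9: 900 + 166 = 1066
Selection 10: 1066 + 166 = 1232
Selection 11: 1232 + 166 = 1398
Selection 12: 1398 + 166 = 1564

2592, 2758, 70, 236, 402, 568, 734, 900, 1066, 1232, 1398, 1564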